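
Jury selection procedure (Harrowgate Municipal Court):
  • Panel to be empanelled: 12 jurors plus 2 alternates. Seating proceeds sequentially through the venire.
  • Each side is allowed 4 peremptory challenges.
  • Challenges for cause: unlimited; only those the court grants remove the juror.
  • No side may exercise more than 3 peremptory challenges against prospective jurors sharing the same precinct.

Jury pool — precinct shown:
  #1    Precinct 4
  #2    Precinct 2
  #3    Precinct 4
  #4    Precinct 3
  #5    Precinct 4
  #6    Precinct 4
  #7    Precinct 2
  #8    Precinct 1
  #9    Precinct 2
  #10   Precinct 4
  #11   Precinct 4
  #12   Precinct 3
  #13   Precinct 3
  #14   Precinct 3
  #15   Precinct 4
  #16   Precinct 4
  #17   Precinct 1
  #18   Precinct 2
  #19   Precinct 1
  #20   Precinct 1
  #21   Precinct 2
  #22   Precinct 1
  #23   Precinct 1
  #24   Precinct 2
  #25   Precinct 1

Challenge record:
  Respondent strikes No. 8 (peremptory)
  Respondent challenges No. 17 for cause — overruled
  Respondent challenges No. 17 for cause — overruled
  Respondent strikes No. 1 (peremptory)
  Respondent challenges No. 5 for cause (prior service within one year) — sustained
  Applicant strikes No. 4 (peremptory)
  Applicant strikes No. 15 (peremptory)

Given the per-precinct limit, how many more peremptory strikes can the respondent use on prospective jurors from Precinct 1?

Respondent peremptories so far: #8, #1 — 2 of 4 used, 2 left overall.
Against Precinct 1: #8 — 1 used; per-precinct cap 3 leaves 2.
Binding limit: min(2, 2) = 2.

2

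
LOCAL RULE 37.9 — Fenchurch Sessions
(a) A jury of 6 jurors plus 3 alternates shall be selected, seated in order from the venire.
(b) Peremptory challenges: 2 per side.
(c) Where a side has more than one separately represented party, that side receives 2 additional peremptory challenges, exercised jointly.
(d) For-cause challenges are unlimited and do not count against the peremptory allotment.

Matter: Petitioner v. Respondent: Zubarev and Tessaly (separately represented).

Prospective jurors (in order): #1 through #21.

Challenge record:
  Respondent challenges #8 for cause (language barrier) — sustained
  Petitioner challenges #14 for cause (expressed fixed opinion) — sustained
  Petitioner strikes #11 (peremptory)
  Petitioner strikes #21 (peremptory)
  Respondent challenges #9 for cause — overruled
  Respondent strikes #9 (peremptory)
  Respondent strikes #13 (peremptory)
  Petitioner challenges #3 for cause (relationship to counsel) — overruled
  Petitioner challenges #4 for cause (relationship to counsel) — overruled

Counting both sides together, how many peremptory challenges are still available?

2

Petitioner allotment: 2. Respondent allotment: 2 base + 2 multi-party = 4.
Petitioner peremptories used: #11, #21 — 2 (for-cause on #14, #3, #4 don't count).
Respondent peremptories used: #9, #13 — 2 (for-cause on #8, #9 don't count).
Remaining: (2 − 2) + (4 − 2) = 2.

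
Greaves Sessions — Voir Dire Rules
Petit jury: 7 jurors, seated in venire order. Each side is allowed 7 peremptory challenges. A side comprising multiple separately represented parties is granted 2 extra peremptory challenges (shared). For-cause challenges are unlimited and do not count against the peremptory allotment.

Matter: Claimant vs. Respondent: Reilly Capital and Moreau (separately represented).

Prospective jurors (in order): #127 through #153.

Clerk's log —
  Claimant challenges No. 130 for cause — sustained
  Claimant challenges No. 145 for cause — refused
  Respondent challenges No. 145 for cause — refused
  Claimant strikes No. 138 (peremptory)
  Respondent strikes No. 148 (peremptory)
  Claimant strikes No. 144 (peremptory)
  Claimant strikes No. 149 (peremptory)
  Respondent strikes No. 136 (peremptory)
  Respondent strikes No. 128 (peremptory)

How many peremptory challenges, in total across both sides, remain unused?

Claimant allotment: 7. Respondent allotment: 7 base + 2 multi-party = 9.
Claimant peremptories used: #138, #144, #149 — 3 (for-cause on #130, #145 don't count).
Respondent peremptories used: #148, #136, #128 — 3 (the for-cause on #145 doesn't count).
Remaining: (7 − 3) + (9 − 3) = 10.

10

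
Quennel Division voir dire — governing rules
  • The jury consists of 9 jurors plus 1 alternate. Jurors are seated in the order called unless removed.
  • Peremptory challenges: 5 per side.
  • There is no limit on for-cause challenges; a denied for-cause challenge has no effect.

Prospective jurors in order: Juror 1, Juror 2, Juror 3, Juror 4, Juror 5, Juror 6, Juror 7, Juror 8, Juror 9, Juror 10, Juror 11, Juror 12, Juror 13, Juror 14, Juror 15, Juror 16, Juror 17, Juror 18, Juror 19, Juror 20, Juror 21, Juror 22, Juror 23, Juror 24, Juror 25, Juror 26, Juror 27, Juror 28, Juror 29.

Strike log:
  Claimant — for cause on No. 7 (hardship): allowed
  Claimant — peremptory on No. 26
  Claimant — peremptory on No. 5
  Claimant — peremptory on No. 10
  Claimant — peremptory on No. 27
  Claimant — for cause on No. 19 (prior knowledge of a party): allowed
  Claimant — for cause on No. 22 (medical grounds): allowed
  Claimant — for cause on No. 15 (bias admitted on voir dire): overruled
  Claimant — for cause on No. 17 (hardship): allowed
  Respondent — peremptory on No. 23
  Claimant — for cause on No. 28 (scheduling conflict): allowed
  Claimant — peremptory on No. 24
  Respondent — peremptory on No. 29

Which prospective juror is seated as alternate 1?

Removed: #5, #7, #10, #17, #19, #22, #23, #24, #26, #27, #28, #29. (#15 stays — for-cause denied.)
Seating in order: seats 1–9 → #1, #2, #3, #4, #6, #8, #9, #11, #12; alternates → #13.
So alternate 1 is #13.

13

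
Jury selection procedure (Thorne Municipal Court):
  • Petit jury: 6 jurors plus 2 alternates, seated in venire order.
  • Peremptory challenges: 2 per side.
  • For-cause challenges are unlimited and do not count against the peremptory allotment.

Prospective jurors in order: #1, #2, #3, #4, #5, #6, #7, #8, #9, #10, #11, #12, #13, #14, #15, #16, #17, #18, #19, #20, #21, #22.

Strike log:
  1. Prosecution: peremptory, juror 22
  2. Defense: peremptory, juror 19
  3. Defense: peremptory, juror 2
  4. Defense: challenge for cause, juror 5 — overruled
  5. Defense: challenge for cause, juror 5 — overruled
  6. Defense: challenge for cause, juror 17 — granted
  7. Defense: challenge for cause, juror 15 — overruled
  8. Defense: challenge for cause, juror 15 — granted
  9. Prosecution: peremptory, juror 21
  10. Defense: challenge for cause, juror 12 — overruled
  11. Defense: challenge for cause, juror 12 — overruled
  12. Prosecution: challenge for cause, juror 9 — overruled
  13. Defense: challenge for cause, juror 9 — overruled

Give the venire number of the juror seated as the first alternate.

Removed: #2, #15, #17, #19, #21, #22. (#5, #9, #12 stay — for-cause denied.)
Filling seats in venire order through position 7: #1, #3, #4, #5, #6, #7, #8.
So alternate 1 is #8.

8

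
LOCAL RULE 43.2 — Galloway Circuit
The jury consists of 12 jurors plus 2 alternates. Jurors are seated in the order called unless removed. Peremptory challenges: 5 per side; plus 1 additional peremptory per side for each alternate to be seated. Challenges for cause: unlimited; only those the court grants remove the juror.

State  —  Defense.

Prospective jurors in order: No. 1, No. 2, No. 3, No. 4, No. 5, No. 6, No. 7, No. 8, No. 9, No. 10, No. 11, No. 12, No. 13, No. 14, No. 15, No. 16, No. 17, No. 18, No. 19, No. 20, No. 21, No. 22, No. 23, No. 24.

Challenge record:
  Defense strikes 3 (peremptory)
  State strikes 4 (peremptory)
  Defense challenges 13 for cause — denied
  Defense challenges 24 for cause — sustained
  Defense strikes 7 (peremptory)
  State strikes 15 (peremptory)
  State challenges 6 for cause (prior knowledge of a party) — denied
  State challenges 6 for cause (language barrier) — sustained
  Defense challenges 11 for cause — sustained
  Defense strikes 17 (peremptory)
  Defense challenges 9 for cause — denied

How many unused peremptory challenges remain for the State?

State allotment: 5 base + 1 × 2 alternates = 7.
State peremptories used: #4, #15 — 2 (for-cause on #6, #6 don't count).
Remaining: 7 − 2 = 5.

5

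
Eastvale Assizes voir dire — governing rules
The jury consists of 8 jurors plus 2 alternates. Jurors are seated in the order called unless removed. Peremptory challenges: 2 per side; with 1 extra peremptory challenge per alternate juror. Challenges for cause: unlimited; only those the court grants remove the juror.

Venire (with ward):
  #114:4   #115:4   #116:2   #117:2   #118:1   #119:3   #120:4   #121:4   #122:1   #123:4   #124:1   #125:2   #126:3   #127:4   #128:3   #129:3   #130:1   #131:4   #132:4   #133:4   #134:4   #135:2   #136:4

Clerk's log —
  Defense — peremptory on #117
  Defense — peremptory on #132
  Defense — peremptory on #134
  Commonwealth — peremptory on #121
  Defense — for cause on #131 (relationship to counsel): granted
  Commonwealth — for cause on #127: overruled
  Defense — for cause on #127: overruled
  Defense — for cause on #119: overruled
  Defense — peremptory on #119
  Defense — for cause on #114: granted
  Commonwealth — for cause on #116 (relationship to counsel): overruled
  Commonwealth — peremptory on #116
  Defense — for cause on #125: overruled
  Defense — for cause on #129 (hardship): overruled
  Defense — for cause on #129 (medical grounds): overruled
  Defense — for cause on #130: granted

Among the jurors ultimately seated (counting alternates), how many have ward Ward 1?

Removed: #114, #116, #117, #119, #121, #130, #131, #132, #134.
Seated (10 incl. alternates): #115, #118, #120, #122, #123, #124, #125, #126, #127, #128.
Of those, in Ward 1: #118, #122, #124 → 3.

3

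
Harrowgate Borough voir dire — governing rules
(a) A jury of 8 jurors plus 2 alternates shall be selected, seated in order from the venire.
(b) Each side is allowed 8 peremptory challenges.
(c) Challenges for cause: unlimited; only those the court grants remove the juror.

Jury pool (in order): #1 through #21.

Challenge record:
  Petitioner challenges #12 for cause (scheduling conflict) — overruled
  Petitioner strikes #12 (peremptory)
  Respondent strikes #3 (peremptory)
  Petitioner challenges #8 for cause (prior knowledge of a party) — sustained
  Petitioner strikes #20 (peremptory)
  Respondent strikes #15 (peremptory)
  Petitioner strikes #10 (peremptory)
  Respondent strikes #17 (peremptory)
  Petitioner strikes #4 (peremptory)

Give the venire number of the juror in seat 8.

Removed: #3, #4, #8, #10, #12, #15, #17, #20.
Filling seats in venire order through position 8: #1, #2, #5, #6, #7, #9, #11, #13.
So seat 8 is #13.

13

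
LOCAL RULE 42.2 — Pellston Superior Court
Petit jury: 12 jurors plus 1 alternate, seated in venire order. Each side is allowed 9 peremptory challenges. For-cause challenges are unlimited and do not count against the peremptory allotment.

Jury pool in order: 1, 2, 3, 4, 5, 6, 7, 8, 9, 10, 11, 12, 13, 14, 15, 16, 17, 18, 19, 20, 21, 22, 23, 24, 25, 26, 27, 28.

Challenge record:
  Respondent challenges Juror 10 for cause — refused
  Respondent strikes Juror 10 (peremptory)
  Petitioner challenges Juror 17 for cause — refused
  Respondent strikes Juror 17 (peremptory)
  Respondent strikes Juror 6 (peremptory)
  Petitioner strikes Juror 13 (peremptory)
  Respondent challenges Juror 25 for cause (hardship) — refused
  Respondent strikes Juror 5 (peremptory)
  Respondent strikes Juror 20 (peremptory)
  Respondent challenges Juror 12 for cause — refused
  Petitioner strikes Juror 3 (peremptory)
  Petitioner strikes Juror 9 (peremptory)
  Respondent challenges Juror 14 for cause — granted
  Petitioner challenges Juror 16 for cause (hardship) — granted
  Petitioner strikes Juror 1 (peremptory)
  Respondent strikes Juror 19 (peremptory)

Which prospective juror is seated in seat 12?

24

Removed: #1, #3, #5, #6, #9, #10, #13, #14, #16, #17, #19, #20. (#12, #25 stay — for-cause denied.)
Filling seats in venire order through position 12: #2, #4, #7, #8, #11, #12, #15, #18, #21, #22, #23, #24.
So seat 12 is #24.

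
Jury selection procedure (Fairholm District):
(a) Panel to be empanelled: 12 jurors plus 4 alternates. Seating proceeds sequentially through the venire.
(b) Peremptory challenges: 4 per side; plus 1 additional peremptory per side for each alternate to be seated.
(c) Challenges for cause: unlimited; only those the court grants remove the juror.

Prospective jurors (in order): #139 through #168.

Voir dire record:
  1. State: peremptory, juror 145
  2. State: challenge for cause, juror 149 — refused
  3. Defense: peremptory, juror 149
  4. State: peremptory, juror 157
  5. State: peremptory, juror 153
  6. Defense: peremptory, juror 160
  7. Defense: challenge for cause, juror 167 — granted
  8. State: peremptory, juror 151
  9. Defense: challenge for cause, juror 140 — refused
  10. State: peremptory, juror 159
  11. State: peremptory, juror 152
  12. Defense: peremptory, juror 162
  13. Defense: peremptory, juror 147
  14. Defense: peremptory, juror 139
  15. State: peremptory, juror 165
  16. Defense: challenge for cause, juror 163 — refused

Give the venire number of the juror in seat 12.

158

Removed: #139, #145, #147, #149, #151, #152, #153, #157, #159, #160, #162, #165, #167. (#140, #163 stay — for-cause denied.)
Seating in order: seats 1–12 → #140, #141, #142, #143, #144, #146, #148, #150, #154, #155, #156, #158; alternates → #161, #163, #164, #166.
So seat 12 is #158.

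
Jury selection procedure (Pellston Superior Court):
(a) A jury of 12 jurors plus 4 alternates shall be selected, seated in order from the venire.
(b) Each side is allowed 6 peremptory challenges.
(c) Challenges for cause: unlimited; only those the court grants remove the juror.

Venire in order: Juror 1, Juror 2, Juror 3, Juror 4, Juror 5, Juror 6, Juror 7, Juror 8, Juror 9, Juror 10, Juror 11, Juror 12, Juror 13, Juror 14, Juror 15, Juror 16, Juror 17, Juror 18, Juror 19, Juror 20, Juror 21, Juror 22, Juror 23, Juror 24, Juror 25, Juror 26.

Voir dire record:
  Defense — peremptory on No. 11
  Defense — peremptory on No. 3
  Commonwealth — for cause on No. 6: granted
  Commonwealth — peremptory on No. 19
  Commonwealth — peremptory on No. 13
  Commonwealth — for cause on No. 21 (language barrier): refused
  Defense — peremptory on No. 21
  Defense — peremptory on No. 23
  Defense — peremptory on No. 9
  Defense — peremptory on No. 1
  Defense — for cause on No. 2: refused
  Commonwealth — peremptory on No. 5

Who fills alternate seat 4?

26

Removed: #1, #3, #5, #6, #9, #11, #13, #19, #21, #23. (#2 stays — for-cause denied.)
Filling seats in venire order through position 16: #2, #4, #7, #8, #10, #12, #14, #15, #16, #17, #18, #20, #22, #24, #25, #26.
So alternate 4 is #26.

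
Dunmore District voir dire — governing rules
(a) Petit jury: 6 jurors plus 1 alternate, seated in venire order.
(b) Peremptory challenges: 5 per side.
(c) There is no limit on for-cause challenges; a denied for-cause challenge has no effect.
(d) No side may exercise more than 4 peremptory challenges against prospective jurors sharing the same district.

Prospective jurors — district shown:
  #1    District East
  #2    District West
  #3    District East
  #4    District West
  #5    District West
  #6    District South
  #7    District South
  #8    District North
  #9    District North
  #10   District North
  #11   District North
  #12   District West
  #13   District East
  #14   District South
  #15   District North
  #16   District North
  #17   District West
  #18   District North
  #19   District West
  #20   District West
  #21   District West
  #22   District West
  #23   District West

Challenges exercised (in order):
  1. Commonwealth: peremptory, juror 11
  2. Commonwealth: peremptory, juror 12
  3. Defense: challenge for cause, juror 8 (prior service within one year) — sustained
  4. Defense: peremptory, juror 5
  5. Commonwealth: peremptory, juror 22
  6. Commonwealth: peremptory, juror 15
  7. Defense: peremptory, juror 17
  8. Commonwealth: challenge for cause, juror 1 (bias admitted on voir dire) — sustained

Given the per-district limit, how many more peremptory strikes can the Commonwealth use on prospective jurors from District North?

Commonwealth peremptories so far: #11, #12, #22, #15 — 4 of 5 used, 1 left overall.
Against District North: #11, #15 — 2 used; per-district cap 4 leaves 2.
Binding limit: min(1, 2) = 1.

1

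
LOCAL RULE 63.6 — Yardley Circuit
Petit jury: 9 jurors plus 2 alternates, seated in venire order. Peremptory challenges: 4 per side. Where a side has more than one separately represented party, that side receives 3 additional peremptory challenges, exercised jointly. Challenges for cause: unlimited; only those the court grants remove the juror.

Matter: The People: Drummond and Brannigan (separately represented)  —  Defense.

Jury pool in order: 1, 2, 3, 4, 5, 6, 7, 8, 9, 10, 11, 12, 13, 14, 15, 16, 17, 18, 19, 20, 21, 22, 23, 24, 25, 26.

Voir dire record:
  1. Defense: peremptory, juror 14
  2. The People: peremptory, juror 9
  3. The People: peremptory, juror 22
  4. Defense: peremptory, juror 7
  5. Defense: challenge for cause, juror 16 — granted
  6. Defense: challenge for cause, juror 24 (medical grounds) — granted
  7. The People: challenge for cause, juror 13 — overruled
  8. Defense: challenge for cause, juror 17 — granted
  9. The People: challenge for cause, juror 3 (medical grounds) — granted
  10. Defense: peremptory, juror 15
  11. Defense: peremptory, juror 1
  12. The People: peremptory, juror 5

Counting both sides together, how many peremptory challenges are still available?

The People allotment: 4 base + 3 multi-party = 7. Defense allotment: 4.
The People peremptories used: #9, #22, #5 — 3 (for-cause on #13, #3 don't count).
Defense peremptories used: #14, #7, #15, #1 — 4 (for-cause on #16, #24, #17 don't count).
Remaining: (7 − 3) + (4 − 4) = 4.

4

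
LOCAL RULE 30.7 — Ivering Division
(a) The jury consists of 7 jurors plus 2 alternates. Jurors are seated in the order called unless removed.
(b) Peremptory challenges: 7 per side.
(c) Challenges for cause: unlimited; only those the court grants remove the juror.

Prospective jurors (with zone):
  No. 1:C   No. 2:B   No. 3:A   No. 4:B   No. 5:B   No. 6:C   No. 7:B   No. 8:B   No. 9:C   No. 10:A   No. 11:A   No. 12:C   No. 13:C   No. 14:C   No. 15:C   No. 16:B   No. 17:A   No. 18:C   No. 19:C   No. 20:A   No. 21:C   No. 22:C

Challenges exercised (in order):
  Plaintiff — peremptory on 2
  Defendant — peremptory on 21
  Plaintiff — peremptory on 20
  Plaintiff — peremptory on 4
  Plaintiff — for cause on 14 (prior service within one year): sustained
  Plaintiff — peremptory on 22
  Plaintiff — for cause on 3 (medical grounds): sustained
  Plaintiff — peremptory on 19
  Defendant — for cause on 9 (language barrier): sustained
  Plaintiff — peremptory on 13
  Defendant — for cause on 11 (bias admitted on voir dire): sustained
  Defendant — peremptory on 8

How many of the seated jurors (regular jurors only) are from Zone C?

4

Removed: #2, #3, #4, #8, #9, #11, #13, #14, #19, #20, #21, #22.
Seated jurors 1–7: #1, #5, #6, #7, #10, #12, #15 (alternates #16, #17 not counted).
Of those, in Zone C: #1, #6, #12, #15 → 4.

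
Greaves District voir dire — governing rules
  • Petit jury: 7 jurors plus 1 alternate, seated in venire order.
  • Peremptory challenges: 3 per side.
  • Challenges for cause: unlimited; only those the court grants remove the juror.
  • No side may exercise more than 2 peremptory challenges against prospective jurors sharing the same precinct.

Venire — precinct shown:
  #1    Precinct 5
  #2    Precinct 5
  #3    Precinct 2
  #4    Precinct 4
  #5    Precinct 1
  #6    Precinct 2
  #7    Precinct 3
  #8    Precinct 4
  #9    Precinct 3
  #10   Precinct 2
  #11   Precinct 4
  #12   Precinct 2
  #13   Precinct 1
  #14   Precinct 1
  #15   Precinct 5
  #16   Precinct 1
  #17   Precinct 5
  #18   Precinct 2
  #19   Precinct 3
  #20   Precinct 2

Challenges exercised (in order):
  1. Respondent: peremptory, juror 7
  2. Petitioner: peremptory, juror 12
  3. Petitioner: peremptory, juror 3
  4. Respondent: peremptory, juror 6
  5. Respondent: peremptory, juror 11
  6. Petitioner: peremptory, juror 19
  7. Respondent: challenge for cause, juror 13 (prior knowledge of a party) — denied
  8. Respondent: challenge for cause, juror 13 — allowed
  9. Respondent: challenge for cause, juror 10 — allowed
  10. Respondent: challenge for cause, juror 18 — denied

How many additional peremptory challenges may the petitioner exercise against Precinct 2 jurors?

0

Petitioner peremptories so far: #12, #3, #19 — 3 of 3 used, 0 left overall.
Against Precinct 2: #12, #3 — 2 used; per-precinct cap 2 leaves 0.
Binding limit: min(0, 0) = 0.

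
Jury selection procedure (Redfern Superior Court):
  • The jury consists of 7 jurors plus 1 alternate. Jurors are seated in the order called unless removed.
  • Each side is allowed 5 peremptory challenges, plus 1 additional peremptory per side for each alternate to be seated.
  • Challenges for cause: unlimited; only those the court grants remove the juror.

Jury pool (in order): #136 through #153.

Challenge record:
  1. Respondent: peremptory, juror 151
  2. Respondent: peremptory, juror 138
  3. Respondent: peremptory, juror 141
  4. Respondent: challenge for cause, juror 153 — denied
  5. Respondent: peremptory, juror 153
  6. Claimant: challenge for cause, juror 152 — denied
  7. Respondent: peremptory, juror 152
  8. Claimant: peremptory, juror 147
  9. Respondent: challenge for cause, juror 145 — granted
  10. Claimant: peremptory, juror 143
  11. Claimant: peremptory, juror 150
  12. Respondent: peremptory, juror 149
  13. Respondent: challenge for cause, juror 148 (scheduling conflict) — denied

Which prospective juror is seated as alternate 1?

148

Removed: #138, #141, #143, #145, #147, #149, #150, #151, #152, #153. (#148 stays — for-cause denied.)
Filling seats in venire order through position 8: #136, #137, #139, #140, #142, #144, #146, #148.
So alternate 1 is #148.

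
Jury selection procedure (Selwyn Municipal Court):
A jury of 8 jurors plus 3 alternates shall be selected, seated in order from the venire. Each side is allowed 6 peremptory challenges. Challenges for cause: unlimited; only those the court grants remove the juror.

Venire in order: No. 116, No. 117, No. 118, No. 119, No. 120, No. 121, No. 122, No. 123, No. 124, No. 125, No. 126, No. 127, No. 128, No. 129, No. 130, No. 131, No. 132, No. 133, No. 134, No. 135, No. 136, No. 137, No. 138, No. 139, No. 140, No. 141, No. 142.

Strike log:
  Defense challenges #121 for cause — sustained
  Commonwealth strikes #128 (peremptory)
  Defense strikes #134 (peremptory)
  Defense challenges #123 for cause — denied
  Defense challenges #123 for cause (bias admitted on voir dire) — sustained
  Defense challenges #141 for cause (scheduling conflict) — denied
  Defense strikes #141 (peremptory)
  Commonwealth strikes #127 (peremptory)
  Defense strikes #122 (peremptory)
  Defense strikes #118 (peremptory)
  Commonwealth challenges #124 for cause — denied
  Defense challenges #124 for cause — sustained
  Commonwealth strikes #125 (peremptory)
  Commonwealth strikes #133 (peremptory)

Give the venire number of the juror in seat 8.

Removed: #118, #121, #122, #123, #124, #125, #127, #128, #133, #134, #141.
Seating in order: seats 1–8 → #116, #117, #119, #120, #126, #129, #130, #131; alternates → #132, #135, #136.
So seat 8 is #131.

131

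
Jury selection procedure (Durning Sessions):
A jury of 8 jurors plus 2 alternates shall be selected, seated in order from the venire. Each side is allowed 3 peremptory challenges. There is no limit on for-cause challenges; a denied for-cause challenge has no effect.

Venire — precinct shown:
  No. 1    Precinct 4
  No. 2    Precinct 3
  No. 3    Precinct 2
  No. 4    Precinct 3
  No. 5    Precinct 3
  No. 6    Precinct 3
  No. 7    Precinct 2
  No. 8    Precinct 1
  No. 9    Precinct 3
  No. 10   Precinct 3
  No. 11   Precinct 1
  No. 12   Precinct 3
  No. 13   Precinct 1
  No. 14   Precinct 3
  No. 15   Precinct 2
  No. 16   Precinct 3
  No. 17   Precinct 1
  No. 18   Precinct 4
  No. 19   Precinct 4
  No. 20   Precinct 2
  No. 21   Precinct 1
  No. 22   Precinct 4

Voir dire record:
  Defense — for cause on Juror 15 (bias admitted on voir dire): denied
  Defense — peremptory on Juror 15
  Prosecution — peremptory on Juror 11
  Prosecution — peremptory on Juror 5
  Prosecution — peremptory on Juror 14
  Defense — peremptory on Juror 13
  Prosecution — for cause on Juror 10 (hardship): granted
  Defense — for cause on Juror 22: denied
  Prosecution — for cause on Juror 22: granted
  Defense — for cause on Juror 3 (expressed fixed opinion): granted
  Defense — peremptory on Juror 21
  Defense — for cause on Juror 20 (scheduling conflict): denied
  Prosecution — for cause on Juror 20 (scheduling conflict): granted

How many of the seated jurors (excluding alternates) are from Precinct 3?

Removed: #3, #5, #10, #11, #13, #14, #15, #20, #21, #22.
Seated jurors 1–8: #1, #2, #4, #6, #7, #8, #9, #12 (alternates #16, #17 not counted).
Of those, in Precinct 3: #2, #4, #6, #9, #12 → 5.

5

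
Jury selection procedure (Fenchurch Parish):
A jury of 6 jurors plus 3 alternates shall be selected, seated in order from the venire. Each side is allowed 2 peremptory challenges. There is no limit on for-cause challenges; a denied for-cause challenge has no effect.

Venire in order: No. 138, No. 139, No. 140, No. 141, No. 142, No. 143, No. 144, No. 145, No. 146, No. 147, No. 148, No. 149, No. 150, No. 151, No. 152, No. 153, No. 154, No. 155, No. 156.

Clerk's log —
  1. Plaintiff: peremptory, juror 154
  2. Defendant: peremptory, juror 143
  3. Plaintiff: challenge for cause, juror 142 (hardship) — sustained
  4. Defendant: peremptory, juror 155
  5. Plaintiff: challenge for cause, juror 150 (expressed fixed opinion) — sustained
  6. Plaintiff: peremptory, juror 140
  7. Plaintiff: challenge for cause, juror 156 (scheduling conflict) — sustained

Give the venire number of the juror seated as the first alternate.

147

Removed: #140, #142, #143, #150, #154, #155, #156.
Seating in order: seats 1–6 → #138, #139, #141, #144, #145, #146; alternates → #147, #148, #149.
So alternate 1 is #147.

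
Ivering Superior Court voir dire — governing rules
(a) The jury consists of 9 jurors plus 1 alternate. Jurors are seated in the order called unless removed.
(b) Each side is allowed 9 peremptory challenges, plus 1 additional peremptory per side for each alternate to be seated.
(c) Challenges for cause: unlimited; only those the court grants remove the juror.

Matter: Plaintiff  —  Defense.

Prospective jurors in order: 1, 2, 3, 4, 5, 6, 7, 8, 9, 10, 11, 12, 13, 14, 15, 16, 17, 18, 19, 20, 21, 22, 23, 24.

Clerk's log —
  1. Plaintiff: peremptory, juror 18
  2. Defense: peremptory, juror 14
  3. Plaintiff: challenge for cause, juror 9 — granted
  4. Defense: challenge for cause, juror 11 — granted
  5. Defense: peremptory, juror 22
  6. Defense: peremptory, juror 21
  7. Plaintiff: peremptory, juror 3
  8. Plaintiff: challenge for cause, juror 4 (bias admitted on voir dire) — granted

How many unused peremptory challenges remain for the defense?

Defense allotment: 9 base + 1 × 1 alternate = 10.
Defense peremptories used: #14, #22, #21 — 3 (the for-cause on #11 doesn't count).
Remaining: 10 − 3 = 7.

7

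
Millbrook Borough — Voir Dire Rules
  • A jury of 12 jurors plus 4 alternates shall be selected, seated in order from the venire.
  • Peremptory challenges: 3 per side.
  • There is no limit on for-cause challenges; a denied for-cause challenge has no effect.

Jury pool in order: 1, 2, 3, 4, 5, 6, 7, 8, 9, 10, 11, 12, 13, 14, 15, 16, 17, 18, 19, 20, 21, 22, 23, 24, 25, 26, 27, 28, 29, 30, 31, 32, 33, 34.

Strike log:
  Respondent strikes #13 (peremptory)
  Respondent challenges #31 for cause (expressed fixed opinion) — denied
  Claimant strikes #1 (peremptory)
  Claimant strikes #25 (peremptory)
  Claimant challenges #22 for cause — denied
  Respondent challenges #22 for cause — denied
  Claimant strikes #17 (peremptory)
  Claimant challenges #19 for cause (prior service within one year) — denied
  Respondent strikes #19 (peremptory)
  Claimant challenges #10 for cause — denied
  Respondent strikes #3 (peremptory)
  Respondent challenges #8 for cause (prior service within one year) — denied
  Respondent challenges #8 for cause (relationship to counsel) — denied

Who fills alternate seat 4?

Removed: #1, #3, #13, #17, #19, #25. (#8, #10, #22, #31 stay — for-cause denied.)
Seating in order: seats 1–12 → #2, #4, #5, #6, #7, #8, #9, #10, #11, #12, #14, #15; alternates → #16, #18, #20, #21.
So alternate 4 is #21.

21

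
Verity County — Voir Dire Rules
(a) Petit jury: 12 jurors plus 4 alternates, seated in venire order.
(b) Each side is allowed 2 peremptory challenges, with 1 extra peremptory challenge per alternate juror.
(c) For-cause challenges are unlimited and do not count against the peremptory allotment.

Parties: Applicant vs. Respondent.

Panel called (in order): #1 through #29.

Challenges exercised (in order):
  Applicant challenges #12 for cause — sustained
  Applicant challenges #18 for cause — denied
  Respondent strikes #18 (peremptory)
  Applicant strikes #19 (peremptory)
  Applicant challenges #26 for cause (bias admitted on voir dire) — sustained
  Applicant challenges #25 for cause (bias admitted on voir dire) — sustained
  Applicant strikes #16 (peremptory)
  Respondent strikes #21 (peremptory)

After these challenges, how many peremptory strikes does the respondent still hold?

Respondent allotment: 2 base + 1 × 4 alternates = 6.
Respondent peremptories used: #18, #21 — 2.
Remaining: 6 − 2 = 4.

4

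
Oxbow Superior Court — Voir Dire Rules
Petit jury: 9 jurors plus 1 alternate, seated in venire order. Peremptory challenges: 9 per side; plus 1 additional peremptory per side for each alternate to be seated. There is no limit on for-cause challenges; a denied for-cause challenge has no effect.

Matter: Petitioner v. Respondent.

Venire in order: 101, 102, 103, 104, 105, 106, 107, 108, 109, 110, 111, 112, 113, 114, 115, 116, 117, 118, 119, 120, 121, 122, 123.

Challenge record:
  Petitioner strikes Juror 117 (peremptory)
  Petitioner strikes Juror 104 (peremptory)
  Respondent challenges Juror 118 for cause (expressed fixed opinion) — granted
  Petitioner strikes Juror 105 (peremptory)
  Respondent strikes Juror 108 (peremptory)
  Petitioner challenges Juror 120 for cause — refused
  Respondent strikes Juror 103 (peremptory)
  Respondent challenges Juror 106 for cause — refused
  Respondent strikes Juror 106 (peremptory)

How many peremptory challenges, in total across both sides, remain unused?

Petitioner allotment: 9 base + 1 × 1 alternate = 10. Respondent allotment: 9 base + 1 × 1 alternate = 10.
Petitioner peremptories used: #117, #104, #105 — 3 (the for-cause on #120 doesn't count).
Respondent peremptories used: #108, #103, #106 — 3 (for-cause on #118, #106 don't count).
Remaining: (10 − 3) + (10 − 3) = 14.

14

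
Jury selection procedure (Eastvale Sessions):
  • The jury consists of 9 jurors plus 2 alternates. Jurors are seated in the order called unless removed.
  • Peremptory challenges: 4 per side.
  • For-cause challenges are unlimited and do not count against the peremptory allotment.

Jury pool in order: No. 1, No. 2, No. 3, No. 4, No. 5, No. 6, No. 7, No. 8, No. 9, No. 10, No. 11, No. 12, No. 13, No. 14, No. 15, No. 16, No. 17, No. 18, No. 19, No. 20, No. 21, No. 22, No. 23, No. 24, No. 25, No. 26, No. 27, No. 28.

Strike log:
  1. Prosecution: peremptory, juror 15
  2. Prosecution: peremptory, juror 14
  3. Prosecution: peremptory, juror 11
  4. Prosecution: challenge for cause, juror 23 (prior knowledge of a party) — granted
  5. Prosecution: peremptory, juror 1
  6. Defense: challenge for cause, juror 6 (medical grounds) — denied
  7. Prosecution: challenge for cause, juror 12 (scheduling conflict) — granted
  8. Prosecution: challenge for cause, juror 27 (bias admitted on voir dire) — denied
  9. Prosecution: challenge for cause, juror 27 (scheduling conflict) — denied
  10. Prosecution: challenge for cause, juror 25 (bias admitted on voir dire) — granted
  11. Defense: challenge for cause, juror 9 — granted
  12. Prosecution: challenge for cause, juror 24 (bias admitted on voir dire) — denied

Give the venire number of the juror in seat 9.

13

Removed: #1, #9, #11, #12, #14, #15, #23, #25. (#6, #24, #27 stay — for-cause denied.)
Seating in order: seats 1–9 → #2, #3, #4, #5, #6, #7, #8, #10, #13; alternates → #16, #17.
So seat 9 is #13.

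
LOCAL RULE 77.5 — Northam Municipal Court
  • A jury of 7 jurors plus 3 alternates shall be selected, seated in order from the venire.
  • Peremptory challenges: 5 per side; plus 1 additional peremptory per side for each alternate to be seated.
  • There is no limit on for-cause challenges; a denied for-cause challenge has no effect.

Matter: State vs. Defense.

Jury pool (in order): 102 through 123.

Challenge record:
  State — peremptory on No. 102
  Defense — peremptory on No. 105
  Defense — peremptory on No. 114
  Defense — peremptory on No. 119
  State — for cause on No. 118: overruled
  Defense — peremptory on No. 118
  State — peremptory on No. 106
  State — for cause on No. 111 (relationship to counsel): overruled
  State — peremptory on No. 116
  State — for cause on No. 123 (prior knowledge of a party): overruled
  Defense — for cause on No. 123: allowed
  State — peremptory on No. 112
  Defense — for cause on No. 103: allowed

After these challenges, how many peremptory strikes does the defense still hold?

Defense allotment: 5 base + 1 × 3 alternates = 8.
Defense peremptories used: #105, #114, #119, #118 — 4 (for-cause on #123, #103 don't count).
Remaining: 8 − 4 = 4.

4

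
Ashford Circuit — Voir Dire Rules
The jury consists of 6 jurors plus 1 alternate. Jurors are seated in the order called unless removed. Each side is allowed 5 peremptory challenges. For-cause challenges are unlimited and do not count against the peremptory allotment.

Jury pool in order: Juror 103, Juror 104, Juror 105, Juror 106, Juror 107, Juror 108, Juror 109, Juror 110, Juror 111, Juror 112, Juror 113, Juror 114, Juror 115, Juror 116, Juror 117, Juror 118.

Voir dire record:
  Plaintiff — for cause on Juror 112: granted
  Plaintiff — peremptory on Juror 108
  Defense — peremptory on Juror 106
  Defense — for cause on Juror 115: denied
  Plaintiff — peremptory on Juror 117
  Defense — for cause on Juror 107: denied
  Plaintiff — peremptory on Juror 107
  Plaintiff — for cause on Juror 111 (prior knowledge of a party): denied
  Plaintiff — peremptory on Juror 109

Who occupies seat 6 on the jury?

Removed: #106, #107, #108, #109, #112, #117. (#111, #115 stay — for-cause denied.)
Seating in order: seats 1–6 → #103, #104, #105, #110, #111, #113; alternates → #114.
So seat 6 is #113.

113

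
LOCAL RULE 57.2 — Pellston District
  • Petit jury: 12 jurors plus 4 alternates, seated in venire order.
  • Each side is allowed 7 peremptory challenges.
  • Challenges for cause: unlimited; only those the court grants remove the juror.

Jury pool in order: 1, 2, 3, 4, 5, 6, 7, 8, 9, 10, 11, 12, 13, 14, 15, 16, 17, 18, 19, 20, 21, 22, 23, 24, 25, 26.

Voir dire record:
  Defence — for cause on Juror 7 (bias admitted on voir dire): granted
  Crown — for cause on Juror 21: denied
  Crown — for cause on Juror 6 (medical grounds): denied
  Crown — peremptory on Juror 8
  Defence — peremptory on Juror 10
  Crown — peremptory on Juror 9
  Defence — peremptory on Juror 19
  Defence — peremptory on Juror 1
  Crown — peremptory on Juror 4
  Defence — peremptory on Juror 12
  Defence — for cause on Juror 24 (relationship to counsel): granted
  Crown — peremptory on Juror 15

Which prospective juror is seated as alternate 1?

Removed: #1, #4, #7, #8, #9, #10, #12, #15, #19, #24. (#6, #21 stay — for-cause denied.)
Seating in order: seats 1–12 → #2, #3, #5, #6, #11, #13, #14, #16, #17, #18, #20, #21; alternates → #22, #23, #25, #26.
So alternate 1 is #22.

22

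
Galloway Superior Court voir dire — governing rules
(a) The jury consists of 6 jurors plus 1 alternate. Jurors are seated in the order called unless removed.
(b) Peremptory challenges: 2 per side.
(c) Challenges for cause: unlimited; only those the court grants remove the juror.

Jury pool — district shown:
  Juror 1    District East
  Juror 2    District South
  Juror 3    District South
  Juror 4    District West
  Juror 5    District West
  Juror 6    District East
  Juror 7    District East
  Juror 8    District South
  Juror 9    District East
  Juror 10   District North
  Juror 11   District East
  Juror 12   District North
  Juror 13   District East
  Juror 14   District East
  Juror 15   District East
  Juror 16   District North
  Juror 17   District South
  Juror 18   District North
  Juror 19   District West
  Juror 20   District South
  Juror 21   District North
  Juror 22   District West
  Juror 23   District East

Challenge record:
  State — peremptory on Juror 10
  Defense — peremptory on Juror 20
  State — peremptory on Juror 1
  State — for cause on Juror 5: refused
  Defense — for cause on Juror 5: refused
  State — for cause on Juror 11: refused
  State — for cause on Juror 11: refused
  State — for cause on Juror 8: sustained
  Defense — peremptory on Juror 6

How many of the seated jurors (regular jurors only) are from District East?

2

Removed: #1, #6, #8, #10, #20.
Seated jurors 1–6: #2, #3, #4, #5, #7, #9 (alternates #11 not counted).
Of those, in District East: #7, #9 → 2.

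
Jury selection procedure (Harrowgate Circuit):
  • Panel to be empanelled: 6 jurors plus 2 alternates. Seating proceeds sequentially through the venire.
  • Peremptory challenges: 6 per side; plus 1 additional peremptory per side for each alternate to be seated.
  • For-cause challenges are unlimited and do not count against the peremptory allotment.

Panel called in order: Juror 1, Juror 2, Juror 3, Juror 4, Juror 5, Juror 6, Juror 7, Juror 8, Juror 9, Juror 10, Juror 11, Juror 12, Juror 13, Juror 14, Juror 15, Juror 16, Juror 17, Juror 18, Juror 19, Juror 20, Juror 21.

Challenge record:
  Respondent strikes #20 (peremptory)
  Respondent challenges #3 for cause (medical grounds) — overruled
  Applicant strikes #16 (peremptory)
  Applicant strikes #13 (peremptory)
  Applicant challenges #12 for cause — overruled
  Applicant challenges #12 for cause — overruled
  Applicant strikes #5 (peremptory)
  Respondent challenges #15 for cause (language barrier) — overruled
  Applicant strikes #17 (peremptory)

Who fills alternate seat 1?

Removed: #5, #13, #16, #17, #20. (#3, #12, #15 stay — for-cause denied.)
Seating in order: seats 1–6 → #1, #2, #3, #4, #6, #7; alternates → #8, #9.
So alternate 1 is #8.

8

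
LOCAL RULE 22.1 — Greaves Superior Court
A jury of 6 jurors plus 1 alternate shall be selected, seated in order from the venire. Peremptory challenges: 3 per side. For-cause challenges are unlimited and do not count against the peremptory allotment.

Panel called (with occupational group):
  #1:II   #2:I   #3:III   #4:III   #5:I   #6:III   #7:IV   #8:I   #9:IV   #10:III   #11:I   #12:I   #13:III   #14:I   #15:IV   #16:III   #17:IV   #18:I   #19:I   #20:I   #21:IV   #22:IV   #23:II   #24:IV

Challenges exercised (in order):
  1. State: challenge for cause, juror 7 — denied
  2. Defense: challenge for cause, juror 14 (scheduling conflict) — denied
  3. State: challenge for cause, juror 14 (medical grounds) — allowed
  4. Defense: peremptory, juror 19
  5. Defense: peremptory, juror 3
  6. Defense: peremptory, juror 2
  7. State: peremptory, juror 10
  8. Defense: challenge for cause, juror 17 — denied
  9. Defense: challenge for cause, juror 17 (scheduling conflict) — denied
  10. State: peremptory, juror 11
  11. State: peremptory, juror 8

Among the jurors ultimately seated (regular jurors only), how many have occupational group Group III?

Removed: #2, #3, #8, #10, #11, #14, #19.
Seated jurors 1–6: #1, #4, #5, #6, #7, #9 (alternates #12 not counted).
Of those, in Group III: #4, #6 → 2.

2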